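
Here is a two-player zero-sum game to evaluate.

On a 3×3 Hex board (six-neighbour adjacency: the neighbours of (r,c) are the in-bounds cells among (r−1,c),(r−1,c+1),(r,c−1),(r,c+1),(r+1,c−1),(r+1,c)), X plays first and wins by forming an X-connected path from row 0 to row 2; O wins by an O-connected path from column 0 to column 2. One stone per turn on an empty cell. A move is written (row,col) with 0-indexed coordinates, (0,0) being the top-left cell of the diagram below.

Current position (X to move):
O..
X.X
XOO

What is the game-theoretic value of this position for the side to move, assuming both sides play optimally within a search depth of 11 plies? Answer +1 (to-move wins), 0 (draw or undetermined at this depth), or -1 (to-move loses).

value(O../X.X/XOO, X) = +1

ply 1, X at O../X.X/XOO | (0,1)=+1→OX./X.X/XOO*; (0,2)=+1→O.X/X.X/XOO; (1,1)=+1→O../XXX/XOO
ply 2: OX./X.X/XOO is terminal -1 (O); from O../X.X/XOO depth 11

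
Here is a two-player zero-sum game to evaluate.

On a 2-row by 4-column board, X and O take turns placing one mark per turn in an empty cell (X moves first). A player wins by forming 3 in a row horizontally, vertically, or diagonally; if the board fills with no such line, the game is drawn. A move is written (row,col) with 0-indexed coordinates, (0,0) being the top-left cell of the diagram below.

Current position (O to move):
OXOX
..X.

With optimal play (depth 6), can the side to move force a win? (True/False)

O winning at [OXOX/..X.]: False

ply 1, O at OXOX/..X. | (1,0)=+0→OXOX/O.X.*; (1,1)=+0→OXOX/.OX.; (1,3)=+0→OXOX/..XO
ply 2, X at OXOX/O.X. | (1,1)=+0→OXOX/OXX.*; (1,3)=+0→OXOX/O.XX
ply 3, O at OXOX/OXX. | (1,3)=+0→OXOX/OXXO*
ply 4: OXOX/OXXO is terminal +0 (X); from OXOX/..X. depth 6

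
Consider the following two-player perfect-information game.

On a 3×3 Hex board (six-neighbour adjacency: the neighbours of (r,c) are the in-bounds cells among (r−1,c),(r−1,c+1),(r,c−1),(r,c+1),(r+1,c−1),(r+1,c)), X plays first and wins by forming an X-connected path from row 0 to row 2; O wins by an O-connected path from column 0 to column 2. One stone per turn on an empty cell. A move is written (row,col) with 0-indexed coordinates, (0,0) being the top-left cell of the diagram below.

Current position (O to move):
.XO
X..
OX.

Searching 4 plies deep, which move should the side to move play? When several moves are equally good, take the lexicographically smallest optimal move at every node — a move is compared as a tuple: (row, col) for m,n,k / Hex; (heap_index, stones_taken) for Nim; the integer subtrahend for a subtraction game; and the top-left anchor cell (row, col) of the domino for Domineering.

O's best at [.XO/X../OX.]: (1,1)

p1 O@[.XO/X../OX.]: (0,0)[OXO/X../OX.]-1 (1,1)[.XO/XO./OX.]+1* (1,2)[.XO/X.O/OX.]-1 (2,2)[.XO/X../OXO]-1
p2 X@[.XO/XO./OX.] terminal -1; root [.XO/X../OX.] d4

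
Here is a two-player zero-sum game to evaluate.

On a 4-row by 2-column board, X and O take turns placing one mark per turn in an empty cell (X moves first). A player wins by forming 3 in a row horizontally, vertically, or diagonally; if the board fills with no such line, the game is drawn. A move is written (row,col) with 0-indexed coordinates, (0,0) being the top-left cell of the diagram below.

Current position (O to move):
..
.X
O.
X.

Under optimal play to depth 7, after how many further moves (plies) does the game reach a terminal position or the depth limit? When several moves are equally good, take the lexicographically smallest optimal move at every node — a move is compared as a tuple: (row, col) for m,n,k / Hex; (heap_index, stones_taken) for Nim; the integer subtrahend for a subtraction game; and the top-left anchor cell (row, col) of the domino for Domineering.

PV length from [../.X/O./X.]: 5 plies

ply 1, O at ../.X/O./X. | (0,0)=+0→O./.X/O./X.*; (0,1)=+0→.O/.X/O./X.; (1,0)=+0→../OX/O./X.; (2,1)=+0→../.X/OO/X.; (3,1)=+0→../.X/O./XO
ply 2, X at O./.X/O./X. | (0,1)=-1→OX/.X/O./X.; (1,0)=+0→O./XX/O./X.*; (2,1)=-1→O./.X/OX/X.; (3,1)=-1→O./.X/O./XX
ply 3, O at O./XX/O./X. | (0,1)=+0→OO/XX/O./X.*; (2,1)=+0→O./XX/OO/X.; (3,1)=+0→O./XX/O./XO
ply 4, X at OO/XX/O./X. | (2,1)=+0→OO/XX/OX/X.*; (3,1)=+0→OO/XX/O./XX
ply 5, O at OO/XX/OX/X. | (3,1)=+0→OO/XX/OX/XO*
ply 6: OO/XX/OX/XO is terminal +0 (X); from ../.X/O./X. depth 7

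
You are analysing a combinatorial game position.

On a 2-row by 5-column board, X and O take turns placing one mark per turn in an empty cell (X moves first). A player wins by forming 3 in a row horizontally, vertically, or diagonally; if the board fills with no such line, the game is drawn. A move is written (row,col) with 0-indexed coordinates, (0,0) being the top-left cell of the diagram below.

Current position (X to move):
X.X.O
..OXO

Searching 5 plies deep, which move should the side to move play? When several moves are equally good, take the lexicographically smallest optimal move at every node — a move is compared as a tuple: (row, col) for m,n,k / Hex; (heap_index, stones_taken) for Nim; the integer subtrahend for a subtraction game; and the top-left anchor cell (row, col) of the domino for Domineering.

[X.X.O/..OXO] X move#1: (0,1):+1/XXX.O/..OXO*, (0,3):+0/X.XXO/..OXO, (1,0):+0/X.X.O/X.OXO, (1,1):+0/X.X.O/.XOXO
[XXX.O/..OXO] end (terminal -1, O#2); searched X.X.O/..OXO to 5

X's best at [X.X.O/..OXO]: (0,1)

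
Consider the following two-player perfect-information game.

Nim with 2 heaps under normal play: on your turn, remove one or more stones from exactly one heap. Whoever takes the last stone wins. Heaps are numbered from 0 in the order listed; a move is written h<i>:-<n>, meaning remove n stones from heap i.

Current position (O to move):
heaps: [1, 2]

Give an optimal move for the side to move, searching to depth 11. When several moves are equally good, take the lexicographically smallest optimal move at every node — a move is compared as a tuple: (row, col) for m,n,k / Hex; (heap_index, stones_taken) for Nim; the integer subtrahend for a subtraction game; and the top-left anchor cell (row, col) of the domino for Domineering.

O's best at [(1,2)]: h1:-1

ply 1, O at (1,2) | h0:-1=-1→(0,2); h1:-1=+1→(1,1)*; h1:-2=-1→(1,0)
ply 2, X at (1,1) | h0:-1=-1→(0,1)*; h1:-1=-1→(1,0)
ply 3, O at (0,1) | h1:-1=+1→(0,0)*
ply 4: (0,0) is terminal -1 (X); from (1,2) depth 11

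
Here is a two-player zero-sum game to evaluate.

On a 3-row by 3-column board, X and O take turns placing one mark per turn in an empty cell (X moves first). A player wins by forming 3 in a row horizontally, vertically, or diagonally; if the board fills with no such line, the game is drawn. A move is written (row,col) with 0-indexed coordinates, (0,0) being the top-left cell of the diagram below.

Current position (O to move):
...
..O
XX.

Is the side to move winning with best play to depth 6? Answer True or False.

O winning at [.../..O/XX.]: True

p1 O@[.../..O/XX.]: (0,0)[O../..O/XX.]-1 (0,1)[.O./..O/XX.]-1 (0,2)[..O/..O/XX.]-1 (1,0)[.../O.O/XX.]-1 (1,1)[.../.OO/XX.]-1 (2,2)[.../..O/XXO]+1*
p2 X@[.../..O/XXO]: (0,0)[X../..O/XXO]-1* (0,1)[.X./..O/XXO]-1 (0,2)[..X/..O/XXO]-1 (1,0)[.../X.O/XXO]-1 (1,1)[.../.XO/XXO]-1
p3 O@[X../..O/XXO]: (0,1)[XO./..O/XXO]-1 (0,2)[X.O/..O/XXO]+1* (1,0)[X../O.O/XXO]+1 (1,1)[X../.OO/XXO]-1
p4 X@[X.O/..O/XXO] terminal -1; root [.../..O/XX.] d6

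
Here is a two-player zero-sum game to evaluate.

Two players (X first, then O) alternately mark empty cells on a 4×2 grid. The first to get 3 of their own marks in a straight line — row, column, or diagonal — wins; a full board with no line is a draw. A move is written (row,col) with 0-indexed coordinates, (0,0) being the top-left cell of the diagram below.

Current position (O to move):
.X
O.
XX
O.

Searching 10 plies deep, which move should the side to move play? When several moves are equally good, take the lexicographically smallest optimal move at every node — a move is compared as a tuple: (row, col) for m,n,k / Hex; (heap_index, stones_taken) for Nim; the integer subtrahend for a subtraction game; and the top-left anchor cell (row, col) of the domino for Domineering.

[.X/O./XX/O.] O move#1: (0,0):-1/OX/O./XX/O., (1,1):+0/.X/OO/XX/O.*, (3,1):-1/.X/O./XX/OO
[.X/OO/XX/O.] X move#2: (0,0):+0/XX/OO/XX/O.*, (3,1):+0/.X/OO/XX/OX
[XX/OO/XX/O.] O move#3: (3,1):+0/XX/OO/XX/OO*
[XX/OO/XX/OO] end (terminal +0, X#4); searched .X/O./XX/O. to 10

O's best at [.X/O./XX/O.]: (1,1)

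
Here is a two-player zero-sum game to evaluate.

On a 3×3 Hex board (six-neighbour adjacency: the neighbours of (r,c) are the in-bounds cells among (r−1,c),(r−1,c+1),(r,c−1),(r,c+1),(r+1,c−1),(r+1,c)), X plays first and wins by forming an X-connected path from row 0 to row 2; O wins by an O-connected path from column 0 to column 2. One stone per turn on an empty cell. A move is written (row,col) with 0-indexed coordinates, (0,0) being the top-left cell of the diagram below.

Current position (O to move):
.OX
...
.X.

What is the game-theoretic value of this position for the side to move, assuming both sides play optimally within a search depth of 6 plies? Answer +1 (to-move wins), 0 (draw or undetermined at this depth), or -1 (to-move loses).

p1 O@[.OX/.../.X.]: (0,0)[OOX/.../.X.]-1* (1,0)[.OX/O../.X.]-1 (1,1)[.OX/.O./.X.]-1 (1,2)[.OX/..O/.X.]-1 (2,0)[.OX/.../OX.]-1 (2,2)[.OX/.../.XO]-1
p2 X@[OOX/.../.X.]: (1,0)[OOX/X../.X.]+1* (1,1)[OOX/.X./.X.]+1 (1,2)[OOX/..X/.X.]+1 (2,0)[OOX/.../XX.]+1 (2,2)[OOX/.../.XX]+1
p3 O@[OOX/X../.X.]: (1,1)[OOX/XO./.X.]-1* (1,2)[OOX/X.O/.X.]-1 (2,0)[OOX/X../OX.]-1 (2,2)[OOX/X../.XO]-1
p4 X@[OOX/XO./.X.]: (1,2)[OOX/XOX/.X.]+1* (2,0)[OOX/XO./XX.]-1 (2,2)[OOX/XO./.XX]-1
p5 O@[OOX/XOX/.X.] terminal -1; root [.OX/.../.X.] d6

value(.OX/.../.X., O) = -1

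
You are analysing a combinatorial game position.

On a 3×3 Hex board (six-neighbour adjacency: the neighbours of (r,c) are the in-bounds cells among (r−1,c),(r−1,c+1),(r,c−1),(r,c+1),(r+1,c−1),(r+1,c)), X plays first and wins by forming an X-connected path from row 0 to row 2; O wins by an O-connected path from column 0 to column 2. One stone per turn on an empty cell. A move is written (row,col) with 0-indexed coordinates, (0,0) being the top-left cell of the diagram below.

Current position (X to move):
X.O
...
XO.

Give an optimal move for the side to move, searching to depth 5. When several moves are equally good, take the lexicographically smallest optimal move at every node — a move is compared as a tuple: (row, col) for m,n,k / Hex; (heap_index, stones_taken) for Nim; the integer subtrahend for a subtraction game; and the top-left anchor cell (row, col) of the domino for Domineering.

X's best at [X.O/.../XO.]: (0,1)

[X.O/.../XO.] X move#1: (0,1):+1/XXO/.../XO.*, (1,0):+1/X.O/X../XO., (1,1):+1/X.O/.X./XO., (1,2):-1/X.O/..X/XO., (2,2):-1/X.O/.../XOX
[XXO/.../XO.] O move#2: (1,0):-1/XXO/O../XO.*, (1,1):-1/XXO/.O./XO., (1,2):-1/XXO/..O/XO., (2,2):-1/XXO/.../XOO
[XXO/O../XO.] X move#3: (1,1):+1/XXO/OX./XO.*, (1,2):-1/XXO/O.X/XO., (2,2):-1/XXO/O../XOX
[XXO/OX./XO.] end (terminal -1, O#4); searched X.O/.../XO. to 5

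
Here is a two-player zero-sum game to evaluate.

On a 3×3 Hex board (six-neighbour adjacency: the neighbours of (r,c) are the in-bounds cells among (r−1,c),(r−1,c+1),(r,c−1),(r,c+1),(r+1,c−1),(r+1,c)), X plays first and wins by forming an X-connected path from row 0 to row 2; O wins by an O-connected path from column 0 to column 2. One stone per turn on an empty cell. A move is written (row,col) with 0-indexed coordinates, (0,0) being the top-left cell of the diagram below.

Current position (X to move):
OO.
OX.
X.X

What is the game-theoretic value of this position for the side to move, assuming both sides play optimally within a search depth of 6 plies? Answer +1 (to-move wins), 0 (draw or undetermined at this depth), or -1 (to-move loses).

value(OO./OX./X.X, X) = +1

[OO./OX./X.X] X move#1: (0,2):+1/OOX/OX./X.X*, (1,2):-1/OO./OXX/X.X, (2,1):-1/OO./OX./XXX
[OOX/OX./X.X] end (terminal -1, O#2); searched OO./OX./X.X to 6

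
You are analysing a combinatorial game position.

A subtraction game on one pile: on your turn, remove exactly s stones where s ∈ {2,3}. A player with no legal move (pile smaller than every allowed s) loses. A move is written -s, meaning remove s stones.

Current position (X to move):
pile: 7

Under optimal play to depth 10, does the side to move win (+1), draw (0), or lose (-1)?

[7] X move#1: -2:+1/5*, -3:-1/4
[5] O move#2: -2:-1/3*, -3:-1/2
[3] X move#3: -2:+1/1*, -3:+1/0
[1] end (terminal -1, O#4); searched 7 to 10

value(7, X) = +1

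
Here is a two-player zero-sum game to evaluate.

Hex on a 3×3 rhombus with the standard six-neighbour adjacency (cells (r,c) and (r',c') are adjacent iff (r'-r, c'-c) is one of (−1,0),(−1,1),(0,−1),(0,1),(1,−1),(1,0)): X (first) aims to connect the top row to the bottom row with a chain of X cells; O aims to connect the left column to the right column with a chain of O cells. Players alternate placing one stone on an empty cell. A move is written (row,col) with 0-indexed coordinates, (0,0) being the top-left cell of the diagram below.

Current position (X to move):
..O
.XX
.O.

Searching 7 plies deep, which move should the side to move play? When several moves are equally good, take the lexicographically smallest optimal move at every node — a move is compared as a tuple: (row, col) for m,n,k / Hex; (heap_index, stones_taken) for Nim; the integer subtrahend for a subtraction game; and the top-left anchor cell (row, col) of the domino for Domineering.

p1 X@[..O/.XX/.O.]: (0,0)[X.O/.XX/.O.]+1* (0,1)[.XO/.XX/.O.]+1 (1,0)[..O/XXX/.O.]+1 (2,0)[..O/.XX/XO.]-1 (2,2)[..O/.XX/.OX]-1
p2 O@[X.O/.XX/.O.]: (0,1)[XOO/.XX/.O.]-1* (1,0)[X.O/OXX/.O.]-1 (2,0)[X.O/.XX/OO.]-1 (2,2)[X.O/.XX/.OO]-1
p3 X@[XOO/.XX/.O.]: (1,0)[XOO/XXX/.O.]+1* (2,0)[XOO/.XX/XO.]-1 (2,2)[XOO/.XX/.OX]-1
p4 O@[XOO/XXX/.O.]: (2,0)[XOO/XXX/OO.]-1* (2,2)[XOO/XXX/.OO]-1
p5 X@[XOO/XXX/OO.]: (2,2)[XOO/XXX/OOX]+1*
p6 O@[XOO/XXX/OOX] terminal -1; root [..O/.XX/.O.] d7

X's best at [..O/.XX/.O.]: (0,0)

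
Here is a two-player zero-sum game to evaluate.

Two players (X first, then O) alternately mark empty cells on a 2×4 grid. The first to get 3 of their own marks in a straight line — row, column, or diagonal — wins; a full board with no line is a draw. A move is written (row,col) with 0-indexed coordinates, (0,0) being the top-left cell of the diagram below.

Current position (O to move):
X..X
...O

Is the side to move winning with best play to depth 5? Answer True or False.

p1 O@[X..X/...O]: (0,1)[XO.X/...O]+0* (0,2)[X.OX/...O]+0 (1,0)[X..X/O..O]+0 (1,1)[X..X/.O.O]+0 (1,2)[X..X/..OO]+0
p2 X@[XO.X/...O]: (0,2)[XOXX/...O]+0* (1,0)[XO.X/X..O]+0 (1,1)[XO.X/.X.O]+0 (1,2)[XO.X/..XO]+0
p3 O@[XOXX/...O]: (1,0)[XOXX/O..O]+0* (1,1)[XOXX/.O.O]+0 (1,2)[XOXX/..OO]+0
p4 X@[XOXX/O..O]: (1,1)[XOXX/OX.O]+0* (1,2)[XOXX/O.XO]+0
p5 O@[XOXX/OX.O]: (1,2)[XOXX/OXOO]+0*
p6 X@[XOXX/OXOO] terminal +0; root [X..X/...O] d5

O winning at [X..X/...O]: False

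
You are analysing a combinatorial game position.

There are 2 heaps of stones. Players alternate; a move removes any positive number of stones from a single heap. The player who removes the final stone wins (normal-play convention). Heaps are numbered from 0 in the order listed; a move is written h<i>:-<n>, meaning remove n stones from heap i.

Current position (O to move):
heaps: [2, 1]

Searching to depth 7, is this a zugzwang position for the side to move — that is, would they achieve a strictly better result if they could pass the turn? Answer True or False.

ply 1, O at (2,1) | h0:-1=+1→(1,1)*; h0:-2=-1→(0,1); h1:-1=-1→(2,0)
ply 2, X at (1,1) | h0:-1=-1→(0,1)*; h1:-1=-1→(1,0)
ply 3, O at (0,1) | h1:-1=+1→(0,0)*
ply 4: (0,0) is terminal -1 (X); from (2,1) depth 7
if O skipped the turn, X would face:
~ ply 1, X at (2,1) | h0:-1=+1→(1,1)*; h0:-2=-1→(0,1); h1:-1=-1→(2,0)
~ ply 2, O at (1,1) | h0:-1=-1→(0,1)*; h1:-1=-1→(1,0)
~ ply 3, X at (0,1) | h1:-1=+1→(0,0)*
~ ply 4: (0,0) is terminal -1 (O); from (2,1) depth 7
compare (O): move=+1 vs pass=-1

zugzwang((2,1), O) = False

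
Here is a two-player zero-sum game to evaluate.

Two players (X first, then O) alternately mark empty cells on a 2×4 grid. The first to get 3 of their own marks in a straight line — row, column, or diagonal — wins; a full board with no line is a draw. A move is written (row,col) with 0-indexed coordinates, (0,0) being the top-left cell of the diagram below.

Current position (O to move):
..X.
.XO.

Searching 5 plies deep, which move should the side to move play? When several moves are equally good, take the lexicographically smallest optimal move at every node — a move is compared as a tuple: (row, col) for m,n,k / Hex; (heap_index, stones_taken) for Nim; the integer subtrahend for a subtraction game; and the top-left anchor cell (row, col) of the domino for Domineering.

O's best at [..X./.XO.]: (0,0)

p1 O@[..X./.XO.]: (0,0)[O.X./.XO.]+0* (0,1)[.OX./.XO.]+0 (0,3)[..XO/.XO.]+0 (1,0)[..X./OXO.]-1 (1,3)[..X./.XOO]-1
p2 X@[O.X./.XO.]: (0,1)[OXX./.XO.]+0* (0,3)[O.XX/.XO.]+0 (1,0)[O.X./XXO.]+0 (1,3)[O.X./.XOX]+0
p3 O@[OXX./.XO.]: (0,3)[OXXO/.XO.]+0* (1,0)[OXX./OXO.]-1 (1,3)[OXX./.XOO]-1
p4 X@[OXXO/.XO.]: (1,0)[OXXO/XXO.]+0* (1,3)[OXXO/.XOX]+0
p5 O@[OXXO/XXO.]: (1,3)[OXXO/XXOO]+0*
p6 X@[OXXO/XXOO] terminal +0; root [..X./.XO.] d5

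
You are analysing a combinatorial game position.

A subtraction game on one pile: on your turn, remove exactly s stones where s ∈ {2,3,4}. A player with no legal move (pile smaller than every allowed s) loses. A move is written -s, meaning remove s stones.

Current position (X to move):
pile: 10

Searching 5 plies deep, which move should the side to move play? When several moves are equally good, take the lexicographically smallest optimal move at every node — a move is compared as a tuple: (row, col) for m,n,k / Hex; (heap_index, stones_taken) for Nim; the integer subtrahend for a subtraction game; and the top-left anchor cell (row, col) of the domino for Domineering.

[10] X move#1: -2:-1/8, -3:+1/7*, -4:+1/6
[7] O move#2: -2:-1/5*, -3:-1/4, -4:-1/3
[5] X move#3: -2:-1/3, -3:-1/2, -4:+1/1*
[1] end (terminal -1, O#4); searched 10 to 5

X's best at [10]: -3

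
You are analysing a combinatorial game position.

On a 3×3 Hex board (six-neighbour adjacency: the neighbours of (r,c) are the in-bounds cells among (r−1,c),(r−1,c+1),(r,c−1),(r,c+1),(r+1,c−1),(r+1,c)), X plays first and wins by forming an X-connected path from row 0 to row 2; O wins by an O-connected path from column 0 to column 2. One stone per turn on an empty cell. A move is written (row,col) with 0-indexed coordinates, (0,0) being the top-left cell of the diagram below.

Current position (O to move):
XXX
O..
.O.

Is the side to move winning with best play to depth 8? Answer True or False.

O winning at [XXX/O../.O.]: True

p1 O@[XXX/O../.O.]: (1,1)[XXX/OO./.O.]+1* (1,2)[XXX/O.O/.O.]+1 (2,0)[XXX/O../OO.]+1 (2,2)[XXX/O../.OO]+1
p2 X@[XXX/OO./.O.]: (1,2)[XXX/OOX/.O.]-1* (2,0)[XXX/OO./XO.]-1 (2,2)[XXX/OO./.OX]-1
p3 O@[XXX/OOX/.O.]: (2,0)[XXX/OOX/OO.]-1 (2,2)[XXX/OOX/.OO]+1*
p4 X@[XXX/OOX/.OO] terminal -1; root [XXX/O../.O.] d8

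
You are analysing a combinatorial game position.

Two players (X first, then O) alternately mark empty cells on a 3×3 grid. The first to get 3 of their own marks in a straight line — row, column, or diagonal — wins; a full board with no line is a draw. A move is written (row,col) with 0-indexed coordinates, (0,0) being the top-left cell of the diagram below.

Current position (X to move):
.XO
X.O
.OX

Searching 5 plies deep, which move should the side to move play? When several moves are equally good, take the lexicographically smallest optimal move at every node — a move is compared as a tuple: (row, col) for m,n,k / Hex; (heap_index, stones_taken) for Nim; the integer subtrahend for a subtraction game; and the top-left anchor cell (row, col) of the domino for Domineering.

[.XO/X.O/.OX] X move#1: (0,0):+1/XXO/X.O/.OX*, (1,1):+0/.XO/XXO/.OX, (2,0):+0/.XO/X.O/XOX
[XXO/X.O/.OX] O move#2: (1,1):-1/XXO/XOO/.OX*, (2,0):-1/XXO/X.O/OOX
[XXO/XOO/.OX] X move#3: (2,0):+1/XXO/XOO/XOX*
[XXO/XOO/XOX] end (terminal -1, O#4); searched .XO/X.O/.OX to 5

X's best at [.XO/X.O/.OX]: (0,0)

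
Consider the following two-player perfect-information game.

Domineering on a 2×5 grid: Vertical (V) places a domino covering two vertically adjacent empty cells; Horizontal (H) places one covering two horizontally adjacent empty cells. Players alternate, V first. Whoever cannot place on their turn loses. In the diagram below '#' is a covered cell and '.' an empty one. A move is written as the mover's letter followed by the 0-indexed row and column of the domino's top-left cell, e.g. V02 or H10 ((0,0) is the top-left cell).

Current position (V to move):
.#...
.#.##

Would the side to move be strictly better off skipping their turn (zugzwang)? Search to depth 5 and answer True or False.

ply 1, V at .#.../.#.## | V00=-1→##.../##.##; V02=+1→.##../.####*
ply 2, H at .##../.#### | H03=-1→.####/.####*
ply 3, V at .####/.#### | V00=+1→#####/#####*
ply 4: #####/##### is terminal -1 (H); from .#.../.#.## depth 5
if V skipped the turn, H would face:
~ ply 1, H at .#.../.#.## | H02=-1→.###./.#.##*; H03=-1→.#.##/.#.##
~ ply 2, V at .###./.#.## | V00=+1→####./##.##*
~ ply 3: ####./##.## is terminal -1 (H); from .#.../.#.## depth 5
compare (V): move=+1 vs pass=+1

zugzwang(.#.../.#.##, V) = False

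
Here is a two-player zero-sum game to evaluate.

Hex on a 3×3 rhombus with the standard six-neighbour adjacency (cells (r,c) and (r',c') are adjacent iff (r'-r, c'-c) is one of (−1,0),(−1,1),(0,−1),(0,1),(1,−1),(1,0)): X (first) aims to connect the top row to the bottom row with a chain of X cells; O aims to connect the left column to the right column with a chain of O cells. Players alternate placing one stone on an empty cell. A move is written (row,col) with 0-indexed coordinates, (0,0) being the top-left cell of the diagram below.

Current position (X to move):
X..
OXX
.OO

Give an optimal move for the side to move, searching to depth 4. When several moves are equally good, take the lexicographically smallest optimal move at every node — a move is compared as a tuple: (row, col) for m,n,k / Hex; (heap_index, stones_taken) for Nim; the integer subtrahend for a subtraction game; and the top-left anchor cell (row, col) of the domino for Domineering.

X's best at [X../OXX/.OO]: (2,0)

ply 1, X at X../OXX/.OO | (0,1)=-1→XX./OXX/.OO; (0,2)=-1→X.X/OXX/.OO; (2,0)=+1→X../OXX/XOO*
ply 2, O at X../OXX/XOO | (0,1)=-1→XO./OXX/XOO*; (0,2)=-1→X.O/OXX/XOO
ply 3, X at XO./OXX/XOO | (0,2)=+1→XOX/OXX/XOO*
ply 4: XOX/OXX/XOO is terminal -1 (O); from X../OXX/.OO depth 4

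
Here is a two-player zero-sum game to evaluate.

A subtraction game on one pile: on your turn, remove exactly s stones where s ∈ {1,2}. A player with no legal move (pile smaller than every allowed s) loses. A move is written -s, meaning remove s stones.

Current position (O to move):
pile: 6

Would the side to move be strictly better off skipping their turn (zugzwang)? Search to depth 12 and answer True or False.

ply 1, O at 6 | -1=-1→5*; -2=-1→4
ply 2, X at 5 | -1=-1→4; -2=+1→3*
ply 3, O at 3 | -1=-1→2*; -2=-1→1
ply 4, X at 2 | -1=-1→1; -2=+1→0*
ply 5: 0 is terminal -1 (O); from 6 depth 12
if O skipped the turn, X would face:
~ ply 1, X at 6 | -1=-1→5*; -2=-1→4
~ ply 2, O at 5 | -1=-1→4; -2=+1→3*
~ ply 3, X at 3 | -1=-1→2*; -2=-1→1
~ ply 4, O at 2 | -1=-1→1; -2=+1→0*
~ ply 5: 0 is terminal -1 (X); from 6 depth 12
compare (O): move=-1 vs pass=+1

zugzwang(6, O) = True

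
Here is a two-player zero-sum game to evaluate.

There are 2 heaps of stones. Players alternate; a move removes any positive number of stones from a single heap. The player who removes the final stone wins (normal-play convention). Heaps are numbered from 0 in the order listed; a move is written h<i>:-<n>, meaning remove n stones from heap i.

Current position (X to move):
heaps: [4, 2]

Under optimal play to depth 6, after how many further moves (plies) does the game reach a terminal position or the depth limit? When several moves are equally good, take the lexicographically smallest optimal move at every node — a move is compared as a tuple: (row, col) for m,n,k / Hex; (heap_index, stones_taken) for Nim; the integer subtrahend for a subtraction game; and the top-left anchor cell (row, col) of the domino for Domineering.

PV length from [(4,2)]: 5 plies

[(4,2)] X move#1: h0:-1:-1/(3,2), h0:-2:+1/(2,2)*, h0:-3:-1/(1,2), h0:-4:-1/(0,2), h1:-1:-1/(4,1), h1:-2:-1/(4,0)
[(2,2)] O move#2: h0:-1:-1/(1,2)*, h0:-2:-1/(0,2), h1:-1:-1/(2,1), h1:-2:-1/(2,0)
[(1,2)] X move#3: h0:-1:-1/(0,2), h1:-1:+1/(1,1)*, h1:-2:-1/(1,0)
[(1,1)] O move#4: h0:-1:-1/(0,1)*, h1:-1:-1/(1,0)
[(0,1)] X move#5: h1:-1:+1/(0,0)*
[(0,0)] end (terminal -1, O#6); searched (4,2) to 6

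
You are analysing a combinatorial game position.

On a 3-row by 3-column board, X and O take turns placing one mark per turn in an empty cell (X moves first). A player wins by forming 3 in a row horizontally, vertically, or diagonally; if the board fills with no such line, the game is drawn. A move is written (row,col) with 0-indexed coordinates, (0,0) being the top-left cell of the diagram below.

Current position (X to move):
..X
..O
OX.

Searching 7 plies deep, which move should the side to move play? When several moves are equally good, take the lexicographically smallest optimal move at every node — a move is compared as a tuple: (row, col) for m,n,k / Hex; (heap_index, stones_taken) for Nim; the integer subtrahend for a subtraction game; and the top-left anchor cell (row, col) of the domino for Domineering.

p1 X@[..X/..O/OX.]: (0,0)[X.X/..O/OX.]+0 (0,1)[.XX/..O/OX.]+1* (1,0)[..X/X.O/OX.]+0 (1,1)[..X/.XO/OX.]+0 (2,2)[..X/..O/OXX]-1
p2 O@[.XX/..O/OX.]: (0,0)[OXX/..O/OX.]-1* (1,0)[.XX/O.O/OX.]-1 (1,1)[.XX/.OO/OX.]-1 (2,2)[.XX/..O/OXO]-1
p3 X@[OXX/..O/OX.]: (1,0)[OXX/X.O/OX.]+0 (1,1)[OXX/.XO/OX.]+1* (2,2)[OXX/..O/OXX]-1
p4 O@[OXX/.XO/OX.] terminal -1; root [..X/..O/OX.] d7

X's best at [..X/..O/OX.]: (0,1)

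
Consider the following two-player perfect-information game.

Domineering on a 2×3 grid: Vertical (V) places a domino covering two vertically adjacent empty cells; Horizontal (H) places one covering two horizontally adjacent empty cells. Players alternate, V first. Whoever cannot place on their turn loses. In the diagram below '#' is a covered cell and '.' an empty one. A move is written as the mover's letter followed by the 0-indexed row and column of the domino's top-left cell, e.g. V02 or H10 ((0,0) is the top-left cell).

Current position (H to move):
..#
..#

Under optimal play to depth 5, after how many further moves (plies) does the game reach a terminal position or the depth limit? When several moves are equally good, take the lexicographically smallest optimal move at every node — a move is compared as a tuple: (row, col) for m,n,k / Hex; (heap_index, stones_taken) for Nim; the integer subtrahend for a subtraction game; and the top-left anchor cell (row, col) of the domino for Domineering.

PV length from [..#/..#]: 1 ply

p1 H@[..#/..#]: H00[###/..#]+1* H10[..#/###]+1
p2 V@[###/..#] terminal -1; root [..#/..#] d5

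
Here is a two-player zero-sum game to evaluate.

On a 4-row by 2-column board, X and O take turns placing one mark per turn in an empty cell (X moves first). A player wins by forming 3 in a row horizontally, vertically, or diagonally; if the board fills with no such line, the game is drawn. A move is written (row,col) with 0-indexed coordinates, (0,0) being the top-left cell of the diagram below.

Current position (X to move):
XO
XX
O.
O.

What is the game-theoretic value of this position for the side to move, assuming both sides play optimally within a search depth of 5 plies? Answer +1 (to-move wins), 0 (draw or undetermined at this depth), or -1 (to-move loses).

value(XO/XX/O./O., X) = 0

[XO/XX/O./O.] X move#1: (2,1):+0/XO/XX/OX/O.*, (3,1):+0/XO/XX/O./OX
[XO/XX/OX/O.] O move#2: (3,1):+0/XO/XX/OX/OO*
[XO/XX/OX/OO] end (terminal +0, X#3); searched XO/XX/O./O. to 5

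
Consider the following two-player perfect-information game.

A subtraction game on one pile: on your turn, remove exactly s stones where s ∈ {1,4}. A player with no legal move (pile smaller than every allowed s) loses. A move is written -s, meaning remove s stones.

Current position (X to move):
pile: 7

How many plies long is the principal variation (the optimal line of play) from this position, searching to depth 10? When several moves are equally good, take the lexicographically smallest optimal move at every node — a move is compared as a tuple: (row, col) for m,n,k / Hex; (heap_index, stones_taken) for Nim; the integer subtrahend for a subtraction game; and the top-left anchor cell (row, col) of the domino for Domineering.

[7] X move#1: -1:-1/6*, -4:-1/3
[6] O move#2: -1:+1/5*, -4:+1/2
[5] X move#3: -1:-1/4*, -4:-1/1
[4] O move#4: -1:-1/3, -4:+1/0*
[0] end (terminal -1, X#5); searched 7 to 10

PV length from [7]: 4 plies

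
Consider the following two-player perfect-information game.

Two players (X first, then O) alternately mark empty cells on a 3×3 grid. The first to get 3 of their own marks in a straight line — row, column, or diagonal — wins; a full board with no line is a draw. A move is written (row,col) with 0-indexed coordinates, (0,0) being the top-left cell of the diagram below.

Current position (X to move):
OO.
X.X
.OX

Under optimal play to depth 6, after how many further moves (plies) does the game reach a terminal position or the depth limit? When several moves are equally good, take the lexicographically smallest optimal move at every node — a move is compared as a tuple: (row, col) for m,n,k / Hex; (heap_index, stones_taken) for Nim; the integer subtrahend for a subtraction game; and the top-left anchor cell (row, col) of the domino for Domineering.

PV length from [OO./X.X/.OX]: 1 ply

p1 X@[OO./X.X/.OX]: (0,2)[OOX/X.X/.OX]+1* (1,1)[OO./XXX/.OX]+1 (2,0)[OO./X.X/XOX]-1
p2 O@[OOX/X.X/.OX] terminal -1; root [OO./X.X/.OX] d6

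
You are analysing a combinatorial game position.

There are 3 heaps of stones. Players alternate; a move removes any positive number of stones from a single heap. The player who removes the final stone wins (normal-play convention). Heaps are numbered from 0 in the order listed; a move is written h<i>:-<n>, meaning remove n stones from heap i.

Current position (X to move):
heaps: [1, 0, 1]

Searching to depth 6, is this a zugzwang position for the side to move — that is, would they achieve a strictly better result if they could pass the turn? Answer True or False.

zugzwang((1,0,1), X) = True

[(1,0,1)] X move#1: h0:-1:-1/(0,0,1)*, h2:-1:-1/(1,0,0)
[(0,0,1)] O move#2: h2:-1:+1/(0,0,0)*
[(0,0,0)] end (terminal -1, X#3); searched (1,0,1) to 6
suppose X passes — search the same position with O to move:
pass> [(1,0,1)] O move#1: h0:-1:-1/(0,0,1)*, h2:-1:-1/(1,0,0)
pass> [(0,0,1)] X move#2: h2:-1:+1/(0,0,0)*
pass> [(0,0,0)] end (terminal -1, O#3); searched (1,0,1) to 6
for X: play -1, pass +1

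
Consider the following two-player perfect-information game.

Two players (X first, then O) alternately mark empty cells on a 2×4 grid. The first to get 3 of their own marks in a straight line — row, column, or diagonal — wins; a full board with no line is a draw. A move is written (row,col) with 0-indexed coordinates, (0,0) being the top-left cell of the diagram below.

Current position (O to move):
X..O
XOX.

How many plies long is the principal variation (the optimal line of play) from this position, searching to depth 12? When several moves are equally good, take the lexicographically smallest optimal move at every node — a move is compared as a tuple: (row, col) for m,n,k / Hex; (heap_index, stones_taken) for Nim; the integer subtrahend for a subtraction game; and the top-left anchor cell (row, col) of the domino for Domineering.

p1 O@[X..O/XOX.]: (0,1)[XO.O/XOX.]+0* (0,2)[X.OO/XOX.]+0 (1,3)[X..O/XOXO]+0
p2 X@[XO.O/XOX.]: (0,2)[XOXO/XOX.]+0* (1,3)[XO.O/XOXX]-1
p3 O@[XOXO/XOX.]: (1,3)[XOXO/XOXO]+0*
p4 X@[XOXO/XOXO] terminal +0; root [X..O/XOX.] d12

PV length from [X..O/XOX.]: 3 plies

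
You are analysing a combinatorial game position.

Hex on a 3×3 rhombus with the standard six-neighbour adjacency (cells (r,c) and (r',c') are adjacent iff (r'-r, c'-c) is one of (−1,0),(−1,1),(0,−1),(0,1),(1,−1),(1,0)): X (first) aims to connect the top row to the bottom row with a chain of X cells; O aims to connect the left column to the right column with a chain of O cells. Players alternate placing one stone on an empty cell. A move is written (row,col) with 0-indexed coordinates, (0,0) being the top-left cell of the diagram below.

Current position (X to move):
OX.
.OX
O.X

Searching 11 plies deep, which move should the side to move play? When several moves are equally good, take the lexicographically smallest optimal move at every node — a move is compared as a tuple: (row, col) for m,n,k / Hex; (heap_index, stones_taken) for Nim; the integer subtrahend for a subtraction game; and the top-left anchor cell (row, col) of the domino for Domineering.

ply 1, X at OX./.OX/O.X | (0,2)=+1→OXX/.OX/O.X*; (1,0)=-1→OX./XOX/O.X; (2,1)=-1→OX./.OX/OXX
ply 2: OXX/.OX/O.X is terminal -1 (O); from OX./.OX/O.X depth 11

X's best at [OX./.OX/O.X]: (0,2)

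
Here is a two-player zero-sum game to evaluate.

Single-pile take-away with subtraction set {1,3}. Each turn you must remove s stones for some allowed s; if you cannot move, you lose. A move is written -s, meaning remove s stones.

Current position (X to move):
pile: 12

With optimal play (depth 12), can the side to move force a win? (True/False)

[12] X move#1: -1:-1/11*, -3:-1/9
[11] O move#2: -1:+1/10*, -3:+1/8
[10] X move#3: -1:-1/9*, -3:-1/7
[9] O move#4: -1:+1/8*, -3:+1/6
[8] X move#5: -1:-1/7*, -3:-1/5
[7] O move#6: -1:+1/6*, -3:+1/4
[6] X move#7: -1:-1/5*, -3:-1/3
[5] O move#8: -1:+1/4*, -3:+1/2
[4] X move#9: -1:-1/3*, -3:-1/1
[3] O move#10: -1:+1/2*, -3:+1/0
[2] X move#11: -1:-1/1*
[1] O move#12: -1:+1/0*
[0] end (terminal -1, X#13); searched 12 to 12

X winning at [12]: False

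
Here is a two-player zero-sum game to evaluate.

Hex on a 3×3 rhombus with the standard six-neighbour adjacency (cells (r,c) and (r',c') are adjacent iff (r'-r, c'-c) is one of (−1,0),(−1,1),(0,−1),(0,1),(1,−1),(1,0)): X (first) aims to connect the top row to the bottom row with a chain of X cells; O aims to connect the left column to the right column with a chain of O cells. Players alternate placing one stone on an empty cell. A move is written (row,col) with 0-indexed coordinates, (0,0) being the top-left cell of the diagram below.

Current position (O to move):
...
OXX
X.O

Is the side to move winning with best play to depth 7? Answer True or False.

p1 O@[.../OXX/X.O]: (0,0)[O../OXX/X.O]-1* (0,1)[.O./OXX/X.O]-1 (0,2)[..O/OXX/X.O]-1 (2,1)[.../OXX/XOO]-1
p2 X@[O../OXX/X.O]: (0,1)[OX./OXX/X.O]+1* (0,2)[O.X/OXX/X.O]+1 (2,1)[O../OXX/XXO]+1
p3 O@[OX./OXX/X.O] terminal -1; root [.../OXX/X.O] d7

O winning at [.../OXX/X.O]: False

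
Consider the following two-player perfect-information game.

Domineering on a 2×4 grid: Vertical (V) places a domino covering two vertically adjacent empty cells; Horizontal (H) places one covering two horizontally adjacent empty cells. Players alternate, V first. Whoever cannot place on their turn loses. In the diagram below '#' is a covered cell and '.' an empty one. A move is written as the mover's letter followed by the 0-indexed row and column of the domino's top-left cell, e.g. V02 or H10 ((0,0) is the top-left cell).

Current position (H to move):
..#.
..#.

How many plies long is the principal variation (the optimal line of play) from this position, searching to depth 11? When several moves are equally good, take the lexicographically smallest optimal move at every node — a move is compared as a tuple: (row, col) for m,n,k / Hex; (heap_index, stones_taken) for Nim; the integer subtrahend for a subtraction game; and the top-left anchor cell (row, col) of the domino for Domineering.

p1 H@[..#./..#.]: H00[###./..#.]+1* H10[..#./###.]+1
p2 V@[###./..#.]: V03[####/..##]-1*
p3 H@[####/..##]: H10[####/####]+1*
p4 V@[####/####] terminal -1; root [..#./..#.] d11

PV length from [..#./..#.]: 3 plies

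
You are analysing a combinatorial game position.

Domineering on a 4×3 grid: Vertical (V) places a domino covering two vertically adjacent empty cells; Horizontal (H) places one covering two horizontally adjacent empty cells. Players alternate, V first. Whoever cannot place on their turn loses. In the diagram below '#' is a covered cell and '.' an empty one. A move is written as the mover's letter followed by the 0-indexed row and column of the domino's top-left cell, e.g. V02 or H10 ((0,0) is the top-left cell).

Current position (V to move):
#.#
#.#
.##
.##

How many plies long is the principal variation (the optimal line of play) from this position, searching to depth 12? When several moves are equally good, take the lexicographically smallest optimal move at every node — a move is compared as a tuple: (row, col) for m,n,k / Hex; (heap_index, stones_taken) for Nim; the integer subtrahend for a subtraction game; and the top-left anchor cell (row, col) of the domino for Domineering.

ply 1, V at #.#/#.#/.##/.## | V01=+1→###/###/.##/.##*; V20=+1→#.#/#.#/###/###
ply 2: ###/###/.##/.## is terminal -1 (H); from #.#/#.#/.##/.## depth 12

PV length from [#.#/#.#/.##/.##]: 1 ply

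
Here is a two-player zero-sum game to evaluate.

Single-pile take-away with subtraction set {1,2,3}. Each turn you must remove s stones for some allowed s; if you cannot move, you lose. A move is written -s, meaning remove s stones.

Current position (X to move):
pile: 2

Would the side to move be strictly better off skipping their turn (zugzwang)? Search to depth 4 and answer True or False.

zugzwang(2, X) = False

[2] X move#1: -1:-1/1, -2:+1/0*
[0] end (terminal -1, O#2); searched 2 to 4
suppose X passes — search the same position with O to move:
pass> [2] O move#1: -1:-1/1, -2:+1/0*
pass> [0] end (terminal -1, X#2); searched 2 to 4
for X: play +1, pass -1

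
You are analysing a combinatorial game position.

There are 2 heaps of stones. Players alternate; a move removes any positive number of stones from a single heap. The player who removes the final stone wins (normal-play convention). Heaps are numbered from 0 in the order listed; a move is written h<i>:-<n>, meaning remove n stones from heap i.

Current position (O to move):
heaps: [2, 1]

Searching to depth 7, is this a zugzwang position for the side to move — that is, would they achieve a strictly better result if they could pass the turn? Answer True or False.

ply 1, O at (2,1) | h0:-1=+1→(1,1)*; h0:-2=-1→(0,1); h1:-1=-1→(2,0)
ply 2, X at (1,1) | h0:-1=-1→(0,1)*; h1:-1=-1→(1,0)
ply 3, O at (0,1) | h1:-1=+1→(0,0)*
ply 4: (0,0) is terminal -1 (X); from (2,1) depth 7
pass branch (X moves first from the same position):
  | ply 1, X at (2,1) | h0:-1=+1→(1,1)*; h0:-2=-1→(0,1); h1:-1=-1→(2,0)
  | ply 2, O at (1,1) | h0:-1=-1→(0,1)*; h1:-1=-1→(1,0)
  | ply 3, X at (0,1) | h1:-1=+1→(0,0)*
  | ply 4: (0,0) is terminal -1 (O); from (2,1) depth 7
O moving scores +1; O passing scores -1

zugzwang((2,1), O) = False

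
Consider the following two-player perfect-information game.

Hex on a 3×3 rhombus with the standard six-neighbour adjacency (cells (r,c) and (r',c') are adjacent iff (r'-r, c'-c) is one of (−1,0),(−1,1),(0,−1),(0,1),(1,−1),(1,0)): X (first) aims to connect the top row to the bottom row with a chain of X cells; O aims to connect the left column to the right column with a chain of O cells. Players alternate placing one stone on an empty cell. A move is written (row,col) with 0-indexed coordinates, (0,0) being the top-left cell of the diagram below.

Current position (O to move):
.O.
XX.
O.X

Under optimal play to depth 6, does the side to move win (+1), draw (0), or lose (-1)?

value(.O./XX./O.X, O) = -1

ply 1, O at .O./XX./O.X | (0,0)=-1→OO./XX./O.X*; (0,2)=-1→.OO/XX./O.X; (1,2)=-1→.O./XXO/O.X; (2,1)=-1→.O./XX./OOX
ply 2, X at OO./XX./O.X | (0,2)=+1→OOX/XX./O.X*; (1,2)=-1→OO./XXX/O.X; (2,1)=-1→OO./XX./OXX
ply 3, O at OOX/XX./O.X | (1,2)=-1→OOX/XXO/O.X*; (2,1)=-1→OOX/XX./OOX
ply 4, X at OOX/XXO/O.X | (2,1)=+1→OOX/XXO/OXX*
ply 5: OOX/XXO/OXX is terminal -1 (O); from .O./XX./O.X depth 6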